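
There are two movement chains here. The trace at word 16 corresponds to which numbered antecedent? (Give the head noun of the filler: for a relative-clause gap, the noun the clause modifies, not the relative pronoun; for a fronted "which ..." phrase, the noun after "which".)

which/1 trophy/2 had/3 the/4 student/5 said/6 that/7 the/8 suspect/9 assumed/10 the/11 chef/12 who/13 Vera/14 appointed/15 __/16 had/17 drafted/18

12

The marked gap is inside the relative clause, the direct object of "appointed".
Its filler is the head noun "chef" (via "who"), at word 12.
(The other dependency links word 2 to a gap after word 18.)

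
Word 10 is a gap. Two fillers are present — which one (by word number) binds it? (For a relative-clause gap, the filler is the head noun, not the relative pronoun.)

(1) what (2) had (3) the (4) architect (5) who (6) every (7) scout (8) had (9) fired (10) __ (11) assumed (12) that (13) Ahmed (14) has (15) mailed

4

The marked gap is inside the relative clause, the direct object of "fired".
Its filler is the head noun "architect" (via "who"), at word 4.
(The other dependency links word 1 to a gap after word 15.)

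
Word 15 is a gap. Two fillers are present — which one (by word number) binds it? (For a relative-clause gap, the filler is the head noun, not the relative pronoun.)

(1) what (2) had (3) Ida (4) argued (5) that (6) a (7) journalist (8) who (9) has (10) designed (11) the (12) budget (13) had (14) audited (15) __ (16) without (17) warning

1

The marked gap is the direct object of "audited".
Its filler is the fronted wh-phrase "what", at word 1.
(The other dependency links word 7 to a gap after word 8.)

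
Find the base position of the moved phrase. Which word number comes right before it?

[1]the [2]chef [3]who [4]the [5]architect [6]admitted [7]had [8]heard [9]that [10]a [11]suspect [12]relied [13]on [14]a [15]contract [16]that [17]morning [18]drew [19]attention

The displaced element is "the chef" (word 2).
It is linked across 1 clause boundary (Ø).
It functions as the subject of "heard", so the gap sits immediately after word 6 ("admitted").
Base order: The architect admitted the chef had heard that a suspect relied on a contract that morning.

6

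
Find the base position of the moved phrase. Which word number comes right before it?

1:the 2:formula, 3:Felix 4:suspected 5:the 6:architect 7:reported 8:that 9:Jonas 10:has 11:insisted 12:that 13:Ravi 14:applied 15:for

The displaced element is "the formula" (word 2).
It is linked across 3 clause boundaries (Ø → that → that).
It functions as the object of the preposition "for" of "applied", so the gap sits immediately after word 15 ("for").
Base order: Felix suspected the architect reported that Jonas has insisted that Ravi applied for the formula.

15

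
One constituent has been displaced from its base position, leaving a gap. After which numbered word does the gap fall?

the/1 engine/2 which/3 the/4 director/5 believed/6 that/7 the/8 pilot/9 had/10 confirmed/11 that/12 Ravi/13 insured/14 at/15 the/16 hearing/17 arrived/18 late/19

The displaced element is "the engine" (word 2).
It is linked across 2 clause boundaries (that → that).
It functions as the direct object of "insured", so the gap sits immediately after word 14 ("insured").
Base order: The director believed that the pilot had confirmed that Ravi insured the engine at the hearing.

14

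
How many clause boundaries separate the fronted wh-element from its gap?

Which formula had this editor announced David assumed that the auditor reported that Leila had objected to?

"which formula" is extracted from the PP object of "objected".
Boundaries crossed, outermost first: [Ø], [that], [that] — 3 in total.

3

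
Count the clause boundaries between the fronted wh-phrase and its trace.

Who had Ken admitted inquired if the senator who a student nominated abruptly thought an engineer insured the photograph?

"who" is extracted from the subject of "inquired".
Boundaries crossed, outermost first: [Ø] — 1 in total.

1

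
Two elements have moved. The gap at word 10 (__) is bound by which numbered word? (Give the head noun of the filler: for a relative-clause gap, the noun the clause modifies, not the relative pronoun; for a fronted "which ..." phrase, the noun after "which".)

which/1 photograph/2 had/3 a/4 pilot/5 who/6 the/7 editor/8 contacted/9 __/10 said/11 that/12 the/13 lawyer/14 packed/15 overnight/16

The marked gap is inside the relative clause, the direct object of "contacted".
Its filler is the head noun "pilot" (via "who"), at word 5.
(The other dependency links word 2 to a gap after word 15.)

5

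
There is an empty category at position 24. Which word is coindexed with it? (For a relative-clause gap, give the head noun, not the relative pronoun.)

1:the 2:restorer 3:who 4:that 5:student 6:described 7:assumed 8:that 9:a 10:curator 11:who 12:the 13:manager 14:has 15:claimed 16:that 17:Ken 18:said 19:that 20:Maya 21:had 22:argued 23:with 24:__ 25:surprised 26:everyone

10

The gap at 24 is the prepositional object of "argued", inside a relative clause.
The relative pronoun is "who" (word 11); it is bound by the head noun immediately before it.
Its filler is the head noun "curator", at word 10.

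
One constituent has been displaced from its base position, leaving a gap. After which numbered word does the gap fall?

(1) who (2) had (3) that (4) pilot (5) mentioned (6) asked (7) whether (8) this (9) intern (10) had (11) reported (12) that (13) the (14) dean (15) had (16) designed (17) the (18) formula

5

The displaced element is "who" (word 1).
It is linked across 1 clause boundary (Ø).
It functions as the subject of "asked", so the gap sits immediately after word 5 ("mentioned").
Base order: That pilot had mentioned who asked whether this intern had reported that the dean had designed the formula.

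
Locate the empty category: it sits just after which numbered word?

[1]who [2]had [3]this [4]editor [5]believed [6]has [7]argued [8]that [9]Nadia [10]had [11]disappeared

5

The displaced element is "who" (word 1).
It is linked across 1 clause boundary (Ø).
It functions as the subject of "argued", so the gap sits immediately after word 5 ("believed").
Base order: This editor had believed that who has argued that Nadia had disappeared.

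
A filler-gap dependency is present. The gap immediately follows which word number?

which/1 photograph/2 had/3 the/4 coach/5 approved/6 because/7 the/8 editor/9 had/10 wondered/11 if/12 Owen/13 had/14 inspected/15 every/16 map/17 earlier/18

6

The displaced element is "which photograph" (word 2).
It functions as the direct object of "approved", so the gap sits immediately after word 6 ("approved").
Base order: The coach had approved which photograph because the editor had wondered if Owen had inspected every map earlier.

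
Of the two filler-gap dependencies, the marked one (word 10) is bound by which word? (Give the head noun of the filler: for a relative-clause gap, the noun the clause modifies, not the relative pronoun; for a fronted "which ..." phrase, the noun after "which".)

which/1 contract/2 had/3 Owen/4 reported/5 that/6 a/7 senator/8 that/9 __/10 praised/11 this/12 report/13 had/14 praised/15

The marked gap is inside the relative clause, the subject of "praised".
Its filler is the head noun "senator" (via "that"), at word 8.
(The other dependency links word 2 to a gap after word 15.)

8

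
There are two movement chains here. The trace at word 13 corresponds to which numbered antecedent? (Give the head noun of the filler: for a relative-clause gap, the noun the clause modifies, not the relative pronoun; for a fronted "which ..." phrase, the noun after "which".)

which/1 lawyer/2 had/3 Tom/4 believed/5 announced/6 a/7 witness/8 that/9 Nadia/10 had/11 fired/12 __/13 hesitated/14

8

The marked gap is inside the relative clause, the direct object of "fired".
Its filler is the head noun "witness" (via "that"), at word 8.
(The other dependency links word 2 to a gap after word 5.)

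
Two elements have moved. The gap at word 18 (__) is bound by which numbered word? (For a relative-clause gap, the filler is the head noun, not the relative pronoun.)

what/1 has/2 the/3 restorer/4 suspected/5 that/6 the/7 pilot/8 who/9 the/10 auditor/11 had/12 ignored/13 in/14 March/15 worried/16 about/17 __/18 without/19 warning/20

1

The marked gap is the object of the preposition "about" of "worried".
Its filler is the fronted wh-phrase "what", at word 1.
(The other dependency links word 8 to a gap after word 13.)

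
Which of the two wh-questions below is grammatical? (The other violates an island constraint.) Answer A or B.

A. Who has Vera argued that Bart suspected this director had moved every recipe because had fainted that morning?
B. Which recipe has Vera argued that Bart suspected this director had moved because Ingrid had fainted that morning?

In A, the wh-phrase is extracted from inside an adjunct island (introduced by "because"), which blocks movement.
In B, the extraction path crosses only that-complement boundaries, which are transparent.
So B is grammatical.

B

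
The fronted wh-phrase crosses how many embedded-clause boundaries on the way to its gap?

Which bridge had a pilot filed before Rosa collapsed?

"which bridge" originates inside the matrix clause — no clause boundary is crossed.

0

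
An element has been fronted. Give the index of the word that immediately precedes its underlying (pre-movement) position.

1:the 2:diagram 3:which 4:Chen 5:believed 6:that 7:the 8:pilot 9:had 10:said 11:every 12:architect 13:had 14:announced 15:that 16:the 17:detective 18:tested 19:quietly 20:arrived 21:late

18

The displaced element is "the diagram" (word 2).
It is linked across 3 clause boundaries (that → Ø → that).
It functions as the direct object of "tested", so the gap sits immediately after word 18 ("tested").
Base order: Chen believed that the pilot had said every architect had announced that the detective tested the diagram quietly.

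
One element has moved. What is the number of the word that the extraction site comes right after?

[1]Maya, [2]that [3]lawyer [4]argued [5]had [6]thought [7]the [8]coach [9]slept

4

The displaced element is "Maya" (word 1).
It is linked across 1 clause boundary (Ø).
It functions as the subject of "thought", so the gap sits immediately after word 4 ("argued").
Base order: That lawyer argued that Maya had thought the coach slept.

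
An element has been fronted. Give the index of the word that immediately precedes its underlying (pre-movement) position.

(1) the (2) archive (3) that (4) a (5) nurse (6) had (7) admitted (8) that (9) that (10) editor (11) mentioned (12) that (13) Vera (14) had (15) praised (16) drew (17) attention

The displaced element is "the archive" (word 2).
It is linked across 2 clause boundaries (that → that).
It functions as the direct object of "praised", so the gap sits immediately after word 15 ("praised").
Base order: A nurse had admitted that that editor mentioned that Vera had praised the archive.

15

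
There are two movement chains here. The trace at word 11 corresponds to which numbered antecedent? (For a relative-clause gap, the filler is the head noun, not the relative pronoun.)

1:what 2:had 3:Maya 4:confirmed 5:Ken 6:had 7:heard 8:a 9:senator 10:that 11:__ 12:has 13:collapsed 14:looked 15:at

The marked gap is inside the relative clause, the subject of "collapsed".
Its filler is the head noun "senator" (via "that"), at word 9.
(The other dependency links word 1 to a gap after word 15.)

9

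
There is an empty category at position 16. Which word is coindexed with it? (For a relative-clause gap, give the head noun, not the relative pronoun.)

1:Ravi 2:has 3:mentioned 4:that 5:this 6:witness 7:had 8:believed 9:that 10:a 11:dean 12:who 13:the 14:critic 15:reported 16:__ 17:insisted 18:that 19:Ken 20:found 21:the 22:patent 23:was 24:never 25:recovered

11

The gap at 16 is the subject of "insisted", inside a relative clause.
The relative pronoun is "who" (word 12); it is bound by the head noun immediately before it.
Its filler is the head noun "dean", at word 11.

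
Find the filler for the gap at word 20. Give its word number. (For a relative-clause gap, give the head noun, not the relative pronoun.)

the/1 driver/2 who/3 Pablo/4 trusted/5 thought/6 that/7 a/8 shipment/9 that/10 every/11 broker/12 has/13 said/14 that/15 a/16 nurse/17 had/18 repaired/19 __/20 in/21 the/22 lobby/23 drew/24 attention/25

The gap at 20 is the object of "repaired", inside a relative clause.
The relative pronoun is "that" (word 10); it is bound by the head noun immediately before it.
Its filler is the head noun "shipment", at word 9.

9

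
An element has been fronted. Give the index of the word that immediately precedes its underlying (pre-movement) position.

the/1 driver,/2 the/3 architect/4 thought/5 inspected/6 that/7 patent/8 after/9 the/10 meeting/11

The displaced element is "the driver" (word 2).
It is linked across 1 clause boundary (Ø).
It functions as the subject of "inspected", so the gap sits immediately after word 5 ("thought").
Base order: The architect thought that the driver inspected that patent after the meeting.

5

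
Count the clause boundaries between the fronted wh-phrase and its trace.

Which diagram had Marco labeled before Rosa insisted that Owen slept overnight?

"which diagram" originates inside the matrix clause — no clause boundary is crossed.

0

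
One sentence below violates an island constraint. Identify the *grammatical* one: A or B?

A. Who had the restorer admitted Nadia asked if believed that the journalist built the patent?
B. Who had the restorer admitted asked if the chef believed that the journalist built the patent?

B

In A, the wh-phrase is extracted from inside a wh-island (introduced by "if"), which blocks movement.
In B, the extraction path crosses only that-complement boundaries, which are transparent.
So B is grammatical.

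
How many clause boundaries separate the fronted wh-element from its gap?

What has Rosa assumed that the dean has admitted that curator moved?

"what" is extracted from the object of "moved".
Boundaries crossed, outermost first: [that], [Ø] — 2 in total.

2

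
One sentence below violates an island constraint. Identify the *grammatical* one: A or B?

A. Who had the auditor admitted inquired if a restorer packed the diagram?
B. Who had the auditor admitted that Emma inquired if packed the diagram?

A

In B, the wh-phrase is extracted from inside a wh-island (introduced by "if"), which blocks movement.
In A, the extraction path crosses only that-complement boundaries, which are transparent.
So A is grammatical.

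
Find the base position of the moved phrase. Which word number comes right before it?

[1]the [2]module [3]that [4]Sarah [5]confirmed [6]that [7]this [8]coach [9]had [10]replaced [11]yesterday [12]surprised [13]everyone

The displaced element is "the module" (word 2).
It is linked across 1 clause boundary (that).
It functions as the direct object of "replaced", so the gap sits immediately after word 10 ("replaced").
Base order: Sarah confirmed that this coach had replaced the module yesterday.

10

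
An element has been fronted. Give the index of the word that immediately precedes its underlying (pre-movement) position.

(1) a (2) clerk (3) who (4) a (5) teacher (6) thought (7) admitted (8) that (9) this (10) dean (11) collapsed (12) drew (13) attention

6

The displaced element is "a clerk" (word 2).
It is linked across 1 clause boundary (Ø).
It functions as the subject of "admitted", so the gap sits immediately after word 6 ("thought").
Base order: A teacher thought that a clerk admitted that this dean collapsed.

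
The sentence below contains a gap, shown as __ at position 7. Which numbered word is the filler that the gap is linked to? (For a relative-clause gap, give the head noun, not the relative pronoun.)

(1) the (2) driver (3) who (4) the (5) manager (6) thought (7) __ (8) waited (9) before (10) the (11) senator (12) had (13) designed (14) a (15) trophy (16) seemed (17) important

The gap at 7 is the subject of "waited", inside a relative clause.
The relative pronoun is "who" (word 3); it is bound by the head noun immediately before it.
Its filler is the head noun "driver", at word 2.

2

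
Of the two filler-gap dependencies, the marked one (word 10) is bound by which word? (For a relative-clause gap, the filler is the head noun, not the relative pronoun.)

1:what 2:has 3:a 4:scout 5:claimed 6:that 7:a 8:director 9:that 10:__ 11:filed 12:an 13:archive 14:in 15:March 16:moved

8

The marked gap is inside the relative clause, the subject of "filed".
Its filler is the head noun "director" (via "that"), at word 8.
(The other dependency links word 1 to a gap after word 16.)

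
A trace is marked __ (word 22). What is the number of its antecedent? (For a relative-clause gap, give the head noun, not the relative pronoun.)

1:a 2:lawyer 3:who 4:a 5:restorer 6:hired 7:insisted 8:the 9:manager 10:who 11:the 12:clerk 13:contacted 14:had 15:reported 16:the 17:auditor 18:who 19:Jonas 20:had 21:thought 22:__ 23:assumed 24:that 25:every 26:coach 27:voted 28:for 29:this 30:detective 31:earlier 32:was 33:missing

The gap at 22 is the subject of "assumed", inside a relative clause.
The relative pronoun is "who" (word 18); it is bound by the head noun immediately before it.
Its filler is the head noun "auditor", at word 17.

17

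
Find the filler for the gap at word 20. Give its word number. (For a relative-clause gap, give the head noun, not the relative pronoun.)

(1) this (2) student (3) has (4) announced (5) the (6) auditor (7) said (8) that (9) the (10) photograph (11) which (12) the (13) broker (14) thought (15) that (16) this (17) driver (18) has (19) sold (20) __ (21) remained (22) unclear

The gap at 20 is the object of "sold", inside a relative clause.
The relative pronoun is "which" (word 11); it is bound by the head noun immediately before it.
Its filler is the head noun "photograph", at word 10.

10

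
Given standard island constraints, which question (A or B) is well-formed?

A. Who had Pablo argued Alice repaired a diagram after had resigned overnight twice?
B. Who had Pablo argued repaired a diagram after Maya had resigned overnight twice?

In A, the wh-phrase is extracted from inside an adjunct island (introduced by "after"), which blocks movement.
In B, the extraction path crosses only that-complement boundaries, which are transparent.
So B is grammatical.

B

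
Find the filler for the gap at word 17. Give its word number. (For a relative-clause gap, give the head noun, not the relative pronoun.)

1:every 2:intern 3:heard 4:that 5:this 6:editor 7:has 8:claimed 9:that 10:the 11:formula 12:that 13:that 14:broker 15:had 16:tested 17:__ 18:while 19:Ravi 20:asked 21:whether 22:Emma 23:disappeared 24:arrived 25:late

The gap at 17 is the object of "tested", inside a relative clause.
The relative pronoun is "that" (word 12); it is bound by the head noun immediately before it.
Its filler is the head noun "formula", at word 11.

11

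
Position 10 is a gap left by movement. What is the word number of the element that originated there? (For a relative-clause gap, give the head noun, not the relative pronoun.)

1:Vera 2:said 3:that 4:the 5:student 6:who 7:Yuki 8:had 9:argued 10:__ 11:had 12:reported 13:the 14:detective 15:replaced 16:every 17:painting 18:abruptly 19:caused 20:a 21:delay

5

The gap at 10 is the subject of "reported", inside a relative clause.
The relative pronoun is "who" (word 6); it is bound by the head noun immediately before it.
Its filler is the head noun "student", at word 5.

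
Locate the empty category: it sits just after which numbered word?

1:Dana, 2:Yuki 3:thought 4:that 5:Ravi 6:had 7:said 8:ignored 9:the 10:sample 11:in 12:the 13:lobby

The displaced element is "Dana" (word 1).
It is linked across 2 clause boundaries (that → Ø).
It functions as the subject of "ignored", so the gap sits immediately after word 7 ("said").
Base order: Yuki thought that Ravi had said that Dana ignored the sample in the lobby.

7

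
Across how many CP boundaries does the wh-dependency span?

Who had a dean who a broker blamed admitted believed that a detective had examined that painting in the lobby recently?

1

"who" is extracted from the subject of "believed".
Boundaries crossed, outermost first: [Ø] — 1 in total.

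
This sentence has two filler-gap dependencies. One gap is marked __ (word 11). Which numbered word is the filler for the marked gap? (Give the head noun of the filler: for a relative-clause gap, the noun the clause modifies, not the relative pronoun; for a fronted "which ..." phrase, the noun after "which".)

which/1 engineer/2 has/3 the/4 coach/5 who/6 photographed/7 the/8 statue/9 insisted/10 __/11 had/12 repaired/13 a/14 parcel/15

2

The marked gap is the subject of "repaired".
Its filler is the fronted wh-phrase "which engineer", at word 2.
(The other dependency links word 5 to a gap after word 6.)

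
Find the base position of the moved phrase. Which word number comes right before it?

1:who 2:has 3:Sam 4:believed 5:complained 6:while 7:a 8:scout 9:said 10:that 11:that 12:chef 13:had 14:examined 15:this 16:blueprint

4

The displaced element is "who" (word 1).
It is linked across 1 clause boundary (Ø).
It functions as the subject of "complained", so the gap sits immediately after word 4 ("believed").
Base order: Sam has believed who complained while a scout said that that chef had examined this blueprint.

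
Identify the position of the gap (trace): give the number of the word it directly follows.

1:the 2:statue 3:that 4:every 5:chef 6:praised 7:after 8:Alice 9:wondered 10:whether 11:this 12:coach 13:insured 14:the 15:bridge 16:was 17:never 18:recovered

6

The displaced element is "the statue" (word 2).
It functions as the direct object of "praised", so the gap sits immediately after word 6 ("praised").
Base order: Every chef praised the statue after Alice wondered whether this coach insured the bridge.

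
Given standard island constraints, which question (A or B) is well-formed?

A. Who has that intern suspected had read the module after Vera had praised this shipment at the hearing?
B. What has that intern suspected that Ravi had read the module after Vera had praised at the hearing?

A

In B, the wh-phrase is extracted from inside an adjunct island (introduced by "after"), which blocks movement.
In A, the extraction path crosses only that-complement boundaries, which are transparent.
So A is grammatical.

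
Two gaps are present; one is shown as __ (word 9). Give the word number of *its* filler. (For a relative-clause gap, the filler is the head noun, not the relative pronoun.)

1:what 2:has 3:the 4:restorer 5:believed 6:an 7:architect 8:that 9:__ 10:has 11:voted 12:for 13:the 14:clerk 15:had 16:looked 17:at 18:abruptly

The marked gap is inside the relative clause, the subject of "voted".
Its filler is the head noun "architect" (via "that"), at word 7.
(The other dependency links word 1 to a gap after word 17.)

7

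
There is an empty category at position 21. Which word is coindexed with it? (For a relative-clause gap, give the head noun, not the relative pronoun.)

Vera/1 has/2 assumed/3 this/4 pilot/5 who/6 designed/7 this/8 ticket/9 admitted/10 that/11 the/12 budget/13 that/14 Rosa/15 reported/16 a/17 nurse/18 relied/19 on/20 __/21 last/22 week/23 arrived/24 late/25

13

The gap at 21 is the prepositional object of "relied", inside a relative clause.
The relative pronoun is "that" (word 14); it is bound by the head noun immediately before it.
Its filler is the head noun "budget", at word 13.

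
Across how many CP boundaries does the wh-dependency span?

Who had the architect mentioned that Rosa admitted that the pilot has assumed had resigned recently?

3

"who" is extracted from the subject of "resigned".
Boundaries crossed, outermost first: [that], [that], [Ø] — 3 in total.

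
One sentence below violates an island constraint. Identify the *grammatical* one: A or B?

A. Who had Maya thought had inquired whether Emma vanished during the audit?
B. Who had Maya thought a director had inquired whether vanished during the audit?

In B, the wh-phrase is extracted from inside a wh-island (introduced by "whether"), which blocks movement.
In A, the extraction path crosses only that-complement boundaries, which are transparent.
So A is grammatical.

A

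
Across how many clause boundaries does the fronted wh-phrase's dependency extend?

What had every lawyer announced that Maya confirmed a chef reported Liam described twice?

3

"what" is extracted from the object of "described".
Boundaries crossed, outermost first: [that], [Ø], [Ø] — 3 in total.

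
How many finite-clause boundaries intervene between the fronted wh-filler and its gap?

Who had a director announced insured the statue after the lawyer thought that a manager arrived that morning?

1

"who" is extracted from the subject of "insured".
Boundaries crossed, outermost first: [Ø] — 1 in total.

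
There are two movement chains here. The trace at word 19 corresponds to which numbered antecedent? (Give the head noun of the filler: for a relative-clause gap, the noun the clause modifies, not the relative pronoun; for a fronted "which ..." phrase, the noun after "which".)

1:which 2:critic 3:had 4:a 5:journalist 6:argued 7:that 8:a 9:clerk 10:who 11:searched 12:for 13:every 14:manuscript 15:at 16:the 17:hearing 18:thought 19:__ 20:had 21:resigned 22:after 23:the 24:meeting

2

The marked gap is the subject of "resigned".
Its filler is the fronted wh-phrase "which critic", at word 2.
(The other dependency links word 9 to a gap after word 10.)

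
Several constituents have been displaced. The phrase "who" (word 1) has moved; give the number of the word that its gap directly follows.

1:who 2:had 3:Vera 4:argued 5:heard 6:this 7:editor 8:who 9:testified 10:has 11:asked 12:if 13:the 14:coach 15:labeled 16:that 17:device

4

The displaced element is "who" (word 1).
It is linked across 1 clause boundary (Ø).
It functions as the subject of "heard", so the gap sits immediately after word 4 ("argued").
Base order: Vera had argued that who heard this editor who testified has asked if the coach labeled that device.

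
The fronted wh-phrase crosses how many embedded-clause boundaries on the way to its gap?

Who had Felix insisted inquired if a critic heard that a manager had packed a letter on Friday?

1

"who" is extracted from the subject of "inquired".
Boundaries crossed, outermost first: [Ø] — 1 in total.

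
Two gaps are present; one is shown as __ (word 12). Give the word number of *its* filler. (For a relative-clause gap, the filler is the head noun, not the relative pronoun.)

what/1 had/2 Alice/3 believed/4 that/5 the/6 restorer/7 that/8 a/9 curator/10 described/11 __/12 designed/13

The marked gap is inside the relative clause, the direct object of "described".
Its filler is the head noun "restorer" (via "that"), at word 7.
(The other dependency links word 1 to a gap after word 13.)

7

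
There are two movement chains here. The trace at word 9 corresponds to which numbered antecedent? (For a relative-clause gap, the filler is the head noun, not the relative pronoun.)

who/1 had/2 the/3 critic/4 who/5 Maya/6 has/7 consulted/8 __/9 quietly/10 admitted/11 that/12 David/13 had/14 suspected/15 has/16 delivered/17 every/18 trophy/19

4

The marked gap is inside the relative clause, the direct object of "consulted".
Its filler is the head noun "critic" (via "who"), at word 4.
(The other dependency links word 1 to a gap after word 15.)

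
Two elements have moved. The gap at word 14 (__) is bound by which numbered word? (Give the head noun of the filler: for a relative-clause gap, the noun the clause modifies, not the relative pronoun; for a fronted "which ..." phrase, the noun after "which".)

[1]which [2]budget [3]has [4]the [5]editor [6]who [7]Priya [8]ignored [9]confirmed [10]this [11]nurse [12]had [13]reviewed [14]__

2

The marked gap is the direct object of "reviewed".
Its filler is the fronted wh-phrase "which budget", at word 2.
(The other dependency links word 5 to a gap after word 8.)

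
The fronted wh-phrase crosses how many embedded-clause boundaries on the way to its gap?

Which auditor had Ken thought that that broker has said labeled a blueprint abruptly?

"which auditor" is extracted from the subject of "labeled".
Boundaries crossed, outermost first: [that], [Ø] — 2 in total.

2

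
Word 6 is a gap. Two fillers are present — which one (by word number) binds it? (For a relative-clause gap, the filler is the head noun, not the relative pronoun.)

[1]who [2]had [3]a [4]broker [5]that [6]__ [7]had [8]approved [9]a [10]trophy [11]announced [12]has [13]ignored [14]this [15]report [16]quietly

The marked gap is inside the relative clause, the subject of "approved".
Its filler is the head noun "broker" (via "that"), at word 4.
(The other dependency links word 1 to a gap after word 11.)

4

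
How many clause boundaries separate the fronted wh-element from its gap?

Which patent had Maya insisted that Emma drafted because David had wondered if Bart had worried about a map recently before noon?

"which patent" is extracted from the object of "drafted".
Boundaries crossed, outermost first: [that] — 1 in total.

1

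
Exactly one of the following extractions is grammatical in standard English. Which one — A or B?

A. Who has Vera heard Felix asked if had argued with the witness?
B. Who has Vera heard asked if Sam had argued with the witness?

In A, the wh-phrase is extracted from inside a wh-island (introduced by "if"), which blocks movement.
In B, the extraction path crosses only that-complement boundaries, which are transparent.
So B is grammatical.

B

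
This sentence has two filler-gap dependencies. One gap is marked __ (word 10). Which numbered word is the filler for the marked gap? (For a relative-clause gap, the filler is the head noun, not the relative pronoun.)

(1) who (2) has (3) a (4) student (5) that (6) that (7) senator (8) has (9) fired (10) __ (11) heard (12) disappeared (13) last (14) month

4

The marked gap is inside the relative clause, the direct object of "fired".
Its filler is the head noun "student" (via "that"), at word 4.
(The other dependency links word 1 to a gap after word 11.)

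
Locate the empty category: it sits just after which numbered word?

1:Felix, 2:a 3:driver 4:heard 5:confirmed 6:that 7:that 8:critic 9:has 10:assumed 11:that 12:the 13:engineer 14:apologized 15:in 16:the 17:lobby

4

The displaced element is "Felix" (word 1).
It is linked across 1 clause boundary (Ø).
It functions as the subject of "confirmed", so the gap sits immediately after word 4 ("heard").
Base order: A driver heard that Felix confirmed that that critic has assumed that the engineer apologized in the lobby.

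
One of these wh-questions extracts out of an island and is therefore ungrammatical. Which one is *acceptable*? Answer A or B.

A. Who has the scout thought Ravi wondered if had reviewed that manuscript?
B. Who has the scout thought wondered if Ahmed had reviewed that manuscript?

B

In A, the wh-phrase is extracted from inside a wh-island (introduced by "if"), which blocks movement.
In B, the extraction path crosses only that-complement boundaries, which are transparent.
So B is grammatical.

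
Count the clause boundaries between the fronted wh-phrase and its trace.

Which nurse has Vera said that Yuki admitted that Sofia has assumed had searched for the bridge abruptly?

3

"which nurse" is extracted from the subject of "searched".
Boundaries crossed, outermost first: [that], [that], [Ø] — 3 in total.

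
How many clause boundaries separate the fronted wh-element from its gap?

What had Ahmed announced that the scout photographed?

"what" is extracted from the object of "photographed".
Boundaries crossed, outermost first: [that] — 1 in total.

1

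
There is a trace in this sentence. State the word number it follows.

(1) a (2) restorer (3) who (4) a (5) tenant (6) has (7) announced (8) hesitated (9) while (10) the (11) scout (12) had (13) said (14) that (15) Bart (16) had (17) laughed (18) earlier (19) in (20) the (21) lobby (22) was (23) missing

7

The displaced element is "a restorer" (word 2).
It is linked across 1 clause boundary (Ø).
It functions as the subject of "hesitated", so the gap sits immediately after word 7 ("announced").
Base order: A tenant has announced that a restorer hesitated while the scout had said that Bart had laughed earlier in the lobby.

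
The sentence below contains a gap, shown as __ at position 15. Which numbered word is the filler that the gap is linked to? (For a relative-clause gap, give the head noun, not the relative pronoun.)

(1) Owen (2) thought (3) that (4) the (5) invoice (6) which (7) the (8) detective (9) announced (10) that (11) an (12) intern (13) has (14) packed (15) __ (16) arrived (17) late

The gap at 15 is the object of "packed", inside a relative clause.
The relative pronoun is "which" (word 6); it is bound by the head noun immediately before it.
Its filler is the head noun "invoice", at word 5.

5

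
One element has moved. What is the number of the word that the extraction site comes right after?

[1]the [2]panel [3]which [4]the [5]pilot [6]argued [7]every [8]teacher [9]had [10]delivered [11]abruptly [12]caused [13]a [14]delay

The displaced element is "the panel" (word 2).
It is linked across 1 clause boundary (Ø).
It functions as the direct object of "delivered", so the gap sits immediately after word 10 ("delivered").
Base order: The pilot argued every teacher had delivered the panel abruptly.

10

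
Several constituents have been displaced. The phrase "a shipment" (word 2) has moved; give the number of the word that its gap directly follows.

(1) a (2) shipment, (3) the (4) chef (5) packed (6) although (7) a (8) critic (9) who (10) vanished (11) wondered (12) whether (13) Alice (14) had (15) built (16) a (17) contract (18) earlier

The displaced element is "a shipment" (word 2).
It functions as the direct object of "packed", so the gap sits immediately after word 5 ("packed").
Base order: The chef packed a shipment although a critic who vanished wondered whether Alice had built a contract earlier.

5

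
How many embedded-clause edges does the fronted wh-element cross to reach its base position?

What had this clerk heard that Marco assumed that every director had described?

2

"what" is extracted from the object of "described".
Boundaries crossed, outermost first: [that], [that] — 2 in total.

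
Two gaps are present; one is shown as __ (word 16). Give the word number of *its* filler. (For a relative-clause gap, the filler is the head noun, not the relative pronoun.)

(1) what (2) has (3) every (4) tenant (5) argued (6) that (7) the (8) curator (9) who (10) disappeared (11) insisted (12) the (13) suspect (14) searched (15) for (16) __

The marked gap is the object of the preposition "for" of "searched".
Its filler is the fronted wh-phrase "what", at word 1.
(The other dependency links word 8 to a gap after word 9.)

1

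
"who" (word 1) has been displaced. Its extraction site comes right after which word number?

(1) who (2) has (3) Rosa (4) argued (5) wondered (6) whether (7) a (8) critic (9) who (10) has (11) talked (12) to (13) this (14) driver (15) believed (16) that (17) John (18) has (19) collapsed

4

The displaced element is "who" (word 1).
It is linked across 1 clause boundary (Ø).
It functions as the subject of "wondered", so the gap sits immediately after word 4 ("argued").
Base order: Rosa has argued that who wondered whether a critic who has talked to this driver believed that John has collapsed.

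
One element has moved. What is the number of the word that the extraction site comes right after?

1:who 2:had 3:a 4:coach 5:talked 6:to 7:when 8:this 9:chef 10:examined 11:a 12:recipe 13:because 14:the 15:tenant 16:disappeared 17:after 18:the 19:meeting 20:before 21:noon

The displaced element is "who" (word 1).
It functions as the object of the preposition "to" of "talked", so the gap sits immediately after word 6 ("to").
Base order: A coach had talked to who when this chef examined a recipe because the tenant disappeared after the meeting before noon.

6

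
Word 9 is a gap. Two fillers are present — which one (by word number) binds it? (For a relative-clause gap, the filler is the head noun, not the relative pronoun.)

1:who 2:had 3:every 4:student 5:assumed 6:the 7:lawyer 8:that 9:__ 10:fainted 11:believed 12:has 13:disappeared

7

The marked gap is inside the relative clause, the subject of "fainted".
Its filler is the head noun "lawyer" (via "that"), at word 7.
(The other dependency links word 1 to a gap after word 11.)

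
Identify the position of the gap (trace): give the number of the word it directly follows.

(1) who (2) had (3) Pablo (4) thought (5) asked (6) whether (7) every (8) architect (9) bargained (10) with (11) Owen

The displaced element is "who" (word 1).
It is linked across 1 clause boundary (Ø).
It functions as the subject of "asked", so the gap sits immediately after word 4 ("thought").
Base order: Pablo had thought who asked whether every architect bargained with Owen.

4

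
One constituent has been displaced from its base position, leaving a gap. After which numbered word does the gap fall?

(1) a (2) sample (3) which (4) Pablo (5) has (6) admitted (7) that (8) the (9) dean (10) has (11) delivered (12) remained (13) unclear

The displaced element is "a sample" (word 2).
It is linked across 1 clause boundary (that).
It functions as the direct object of "delivered", so the gap sits immediately after word 11 ("delivered").
Base order: Pablo has admitted that the dean has delivered a sample.

11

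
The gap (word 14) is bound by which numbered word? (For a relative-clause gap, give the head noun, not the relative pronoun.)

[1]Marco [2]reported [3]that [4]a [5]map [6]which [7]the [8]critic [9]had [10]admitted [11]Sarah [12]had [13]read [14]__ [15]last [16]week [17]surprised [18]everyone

The gap at 14 is the object of "read", inside a relative clause.
The relative pronoun is "which" (word 6); it is bound by the head noun immediately before it.
Its filler is the head noun "map", at word 5.

5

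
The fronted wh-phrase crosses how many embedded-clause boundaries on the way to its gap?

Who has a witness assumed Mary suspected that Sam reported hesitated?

"who" is extracted from the subject of "hesitated".
Boundaries crossed, outermost first: [Ø], [that], [Ø] — 3 in total.

3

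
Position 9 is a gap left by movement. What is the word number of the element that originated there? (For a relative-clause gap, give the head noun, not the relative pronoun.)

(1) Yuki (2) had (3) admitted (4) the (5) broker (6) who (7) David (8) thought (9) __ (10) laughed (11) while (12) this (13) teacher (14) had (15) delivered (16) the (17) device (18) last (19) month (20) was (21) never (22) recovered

5

The gap at 9 is the subject of "laughed", inside a relative clause.
The relative pronoun is "who" (word 6); it is bound by the head noun immediately before it.
Its filler is the head noun "broker", at word 5.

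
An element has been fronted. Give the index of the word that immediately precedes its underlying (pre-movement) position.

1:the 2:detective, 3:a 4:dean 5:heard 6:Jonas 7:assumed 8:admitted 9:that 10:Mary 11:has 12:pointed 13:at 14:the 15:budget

The displaced element is "the detective" (word 2).
It is linked across 2 clause boundaries (Ø → Ø).
It functions as the subject of "admitted", so the gap sits immediately after word 7 ("assumed").
Base order: A dean heard Jonas assumed the detective admitted that Mary has pointed at the budget.

7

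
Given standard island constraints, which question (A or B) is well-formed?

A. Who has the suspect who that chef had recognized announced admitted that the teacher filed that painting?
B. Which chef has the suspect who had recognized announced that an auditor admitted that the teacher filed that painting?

In B, the wh-phrase is extracted from inside a complex-NP island (relative clause) (introduced by "who"), which blocks movement.
In A, the extraction path crosses only that-complement boundaries, which are transparent.
So A is grammatical.

A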